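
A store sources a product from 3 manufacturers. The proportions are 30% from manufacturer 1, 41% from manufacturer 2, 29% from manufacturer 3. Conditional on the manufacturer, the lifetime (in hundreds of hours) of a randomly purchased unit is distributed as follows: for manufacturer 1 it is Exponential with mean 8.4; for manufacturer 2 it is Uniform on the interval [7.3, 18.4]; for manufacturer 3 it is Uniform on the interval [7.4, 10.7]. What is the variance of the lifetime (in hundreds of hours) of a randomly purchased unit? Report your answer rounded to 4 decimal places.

Per component, 1: μ=8.4, E[X²]=141.12; 2: μ=12.85, E[X²]=175.39; 3: μ=9.05, E[X²]=82.81.
E[X] = 0.3·8.4 + 0.41·12.85 + 0.29·9.05 = 10.413.
E[X²] = 0.3·141.12 + 0.41·175.39 + 0.29·82.81 = 138.261.
Var(X) = E[X²] − (E[X])² = 138.261 − 108.431 = 29.8302.

29.8302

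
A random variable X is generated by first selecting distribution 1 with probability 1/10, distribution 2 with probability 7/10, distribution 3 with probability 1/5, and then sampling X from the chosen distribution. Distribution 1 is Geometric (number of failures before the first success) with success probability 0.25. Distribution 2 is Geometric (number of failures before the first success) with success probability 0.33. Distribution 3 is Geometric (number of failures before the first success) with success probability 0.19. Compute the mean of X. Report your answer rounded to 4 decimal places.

Component means — 1: 3; 2: 2.0303; 3: 4.26316.
E[X] = 0.1·3 + 0.7·2.0303 + 0.2·4.26316 = 2.57384.

2.5738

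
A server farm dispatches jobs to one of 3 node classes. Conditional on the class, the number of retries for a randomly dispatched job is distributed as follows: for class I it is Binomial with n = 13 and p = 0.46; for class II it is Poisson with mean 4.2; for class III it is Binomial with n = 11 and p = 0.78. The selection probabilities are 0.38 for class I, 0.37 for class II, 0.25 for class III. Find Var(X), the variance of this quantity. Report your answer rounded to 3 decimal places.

6.115

Per component, I: μ=5.98, E[X²]=38.9896; II: μ=4.2, E[X²]=21.84; III: μ=8.58, E[X²]=75.504.
E[X] = 0.38·5.98 + 0.37·4.2 + 0.25·8.58 = 5.9714.
E[X²] = 0.38·38.9896 + 0.37·21.84 + 0.25·75.504 = 41.7728.
Var(X) = E[X²] − (E[X])² = 41.7728 − 35.6576 = 6.11523.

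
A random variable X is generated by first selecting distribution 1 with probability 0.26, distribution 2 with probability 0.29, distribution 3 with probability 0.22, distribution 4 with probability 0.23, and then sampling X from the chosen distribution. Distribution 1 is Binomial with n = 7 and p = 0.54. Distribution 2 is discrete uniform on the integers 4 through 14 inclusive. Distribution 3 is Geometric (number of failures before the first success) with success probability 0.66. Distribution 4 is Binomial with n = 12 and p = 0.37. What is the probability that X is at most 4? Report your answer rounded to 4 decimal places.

Conditional on each component, P(X ≤ 4): 1: 0.702737; 2: 0.0909091; 3: 0.995456; 4: 0.524886.
By total probability, P(X ≤ 4) = 0.26·0.702737 + 0.29·0.0909091 + 0.22·0.995456 + 0.23·0.524886 = 0.548799.

0.5488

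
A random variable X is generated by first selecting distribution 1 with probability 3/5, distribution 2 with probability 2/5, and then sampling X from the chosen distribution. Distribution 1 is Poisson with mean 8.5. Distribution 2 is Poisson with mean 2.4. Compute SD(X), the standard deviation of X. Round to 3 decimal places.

Per component, 1: μ=8.5, E[X²]=80.75; 2: μ=2.4, E[X²]=8.16.
E[X] = 0.6·8.5 + 0.4·2.4 = 6.06.
E[X²] = 0.6·80.75 + 0.4·8.16 = 51.714.
Var(X) = E[X²] − (E[X])² = 51.714 − 36.7236 = 14.9904.
SD(X) = √14.9904 = 3.87174.

3.872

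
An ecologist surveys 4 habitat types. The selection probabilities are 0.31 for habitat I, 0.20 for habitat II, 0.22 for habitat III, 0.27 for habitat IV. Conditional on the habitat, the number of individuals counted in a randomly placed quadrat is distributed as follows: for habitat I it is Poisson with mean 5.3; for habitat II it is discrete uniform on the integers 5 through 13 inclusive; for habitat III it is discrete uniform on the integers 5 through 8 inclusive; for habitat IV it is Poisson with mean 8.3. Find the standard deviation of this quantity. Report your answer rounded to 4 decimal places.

2.7725

Per component, I: μ=5.3, E[X²]=33.39; II: μ=9, E[X²]=87.6667; III: μ=6.5, E[X²]=43.5; IV: μ=8.3, E[X²]=77.19.
E[X] = 0.31·5.3 + 0.2·9 + 0.22·6.5 + 0.27·8.3 = 7.114.
E[X²] = 0.31·33.39 + 0.2·87.6667 + 0.22·43.5 + 0.27·77.19 = 58.2955.
Var(X) = E[X²] − (E[X])² = 58.2955 − 50.609 = 7.68654.
SD(X) = √7.68654 = 2.77246.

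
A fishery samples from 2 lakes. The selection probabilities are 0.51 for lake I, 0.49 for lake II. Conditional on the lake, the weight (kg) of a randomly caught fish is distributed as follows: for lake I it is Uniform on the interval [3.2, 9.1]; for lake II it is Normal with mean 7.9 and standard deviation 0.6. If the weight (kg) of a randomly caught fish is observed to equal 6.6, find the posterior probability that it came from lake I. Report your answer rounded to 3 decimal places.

0.735

Likelihoods f(6.6 | ·): I: 0.169492; II: 0.0635877.
Posterior ∝ prior × likelihood. Numerator for I: 0.51·0.169492 = 0.0864407.
Normalizing constant: 0.51·0.169492 + 0.49·0.0635877 = 0.117599.
P(I | observation) = 0.0864407 / 0.117599 = 0.735048.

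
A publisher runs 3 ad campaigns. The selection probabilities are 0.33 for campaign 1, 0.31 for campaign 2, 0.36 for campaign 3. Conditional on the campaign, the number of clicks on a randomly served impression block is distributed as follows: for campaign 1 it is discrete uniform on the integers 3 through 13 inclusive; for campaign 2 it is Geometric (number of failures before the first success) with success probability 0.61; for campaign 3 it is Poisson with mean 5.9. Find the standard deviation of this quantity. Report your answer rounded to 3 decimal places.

Per component, 1: μ=8, E[X²]=74; 2: μ=0.639344, E[X²]=1.45687; 3: μ=5.9, E[X²]=40.71.
E[X] = 0.33·8 + 0.31·0.639344 + 0.36·5.9 = 4.9622.
E[X²] = 0.33·74 + 0.31·1.45687 + 0.36·40.71 = 39.5272.
Var(X) = E[X²] − (E[X])² = 39.5272 − 24.6234 = 14.9038.
SD(X) = √14.9038 = 3.86055.

3.861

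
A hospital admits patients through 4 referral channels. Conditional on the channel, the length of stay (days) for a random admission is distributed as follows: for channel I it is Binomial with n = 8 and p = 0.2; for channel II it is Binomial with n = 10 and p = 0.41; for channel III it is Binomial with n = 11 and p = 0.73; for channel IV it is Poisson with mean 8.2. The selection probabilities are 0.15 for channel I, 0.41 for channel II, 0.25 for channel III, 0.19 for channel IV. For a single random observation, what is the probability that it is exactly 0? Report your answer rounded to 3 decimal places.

Conditional on each channel, P(X = 0): I: 0.167772; II: 0.00511117; III: 5.55906e-07; IV: 0.000274654.
By total probability, P(X = 0) = 0.15·0.167772 + 0.41·0.00511117 + 0.25·5.55906e-07 + 0.19·0.000274654 = 0.0273137.

0.027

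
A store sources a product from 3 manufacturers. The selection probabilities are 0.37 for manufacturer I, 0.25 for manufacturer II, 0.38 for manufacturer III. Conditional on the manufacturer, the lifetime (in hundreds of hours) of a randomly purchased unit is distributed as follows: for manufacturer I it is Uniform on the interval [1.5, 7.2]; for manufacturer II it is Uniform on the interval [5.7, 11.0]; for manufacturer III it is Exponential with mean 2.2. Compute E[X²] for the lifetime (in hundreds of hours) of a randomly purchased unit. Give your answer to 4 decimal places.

For each component E[X²] = Var + (mean)², giving I: 21.63; II: 72.0633; III: 9.68.
Overall E[X²] = 0.37·21.63 + 0.25·72.0633 + 0.38·9.68 = 29.6973.

29.6973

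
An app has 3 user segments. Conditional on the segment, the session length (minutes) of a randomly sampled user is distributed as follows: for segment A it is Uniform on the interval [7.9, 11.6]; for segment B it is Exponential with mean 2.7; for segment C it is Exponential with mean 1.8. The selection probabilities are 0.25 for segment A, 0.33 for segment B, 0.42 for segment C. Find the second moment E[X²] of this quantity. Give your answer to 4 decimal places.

For each component E[X²] = Var + (mean)², giving A: 96.2033; B: 14.58; C: 6.48.
Overall E[X²] = 0.25·96.2033 + 0.33·14.58 + 0.42·6.48 = 31.5838.

31.5838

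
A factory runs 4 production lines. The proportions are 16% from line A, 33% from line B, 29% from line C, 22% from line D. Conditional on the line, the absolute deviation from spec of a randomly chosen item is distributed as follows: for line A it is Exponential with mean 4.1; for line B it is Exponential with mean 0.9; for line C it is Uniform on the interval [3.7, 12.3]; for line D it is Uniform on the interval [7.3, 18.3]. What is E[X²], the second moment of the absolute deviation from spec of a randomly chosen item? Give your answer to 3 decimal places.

For each component E[X²] = Var + (mean)², giving A: 33.62; B: 1.62; C: 70.1633; D: 173.923.
Overall E[X²] = 0.16·33.62 + 0.33·1.62 + 0.29·70.1633 + 0.22·173.923 = 64.5243.

64.524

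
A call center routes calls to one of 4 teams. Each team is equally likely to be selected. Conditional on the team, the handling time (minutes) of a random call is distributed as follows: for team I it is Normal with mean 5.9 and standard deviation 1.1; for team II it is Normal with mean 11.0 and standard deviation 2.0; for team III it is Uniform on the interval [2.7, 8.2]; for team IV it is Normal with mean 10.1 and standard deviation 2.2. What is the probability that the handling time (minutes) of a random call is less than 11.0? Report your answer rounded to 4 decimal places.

Conditional on each team, P(X < 11.0): I: 0.999998; II: 0.5; III: 1; IV: 0.658764.
By total probability, P(X < 11.0) = 0.25·0.999998 + 0.25·0.5 + 0.25·1 + 0.25·0.658764 = 0.78969.

0.7897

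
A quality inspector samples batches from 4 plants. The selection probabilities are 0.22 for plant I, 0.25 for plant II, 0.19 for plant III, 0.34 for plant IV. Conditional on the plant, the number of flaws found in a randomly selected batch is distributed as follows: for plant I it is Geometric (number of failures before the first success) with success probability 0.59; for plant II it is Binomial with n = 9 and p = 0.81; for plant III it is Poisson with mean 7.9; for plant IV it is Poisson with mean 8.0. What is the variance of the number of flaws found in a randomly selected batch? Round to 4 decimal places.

Per component, I: μ=0.694915, E[X²]=1.66073; II: μ=7.29, E[X²]=54.5292; III: μ=7.9, E[X²]=70.31; IV: μ=8, E[X²]=72.
E[X] = 0.22·0.694915 + 0.25·7.29 + 0.19·7.9 + 0.34·8 = 6.19638.
E[X²] = 0.22·1.66073 + 0.25·54.5292 + 0.19·70.31 + 0.34·72 = 51.8366.
Var(X) = E[X²] − (E[X])² = 51.8366 − 38.3951 = 13.4414.

13.4414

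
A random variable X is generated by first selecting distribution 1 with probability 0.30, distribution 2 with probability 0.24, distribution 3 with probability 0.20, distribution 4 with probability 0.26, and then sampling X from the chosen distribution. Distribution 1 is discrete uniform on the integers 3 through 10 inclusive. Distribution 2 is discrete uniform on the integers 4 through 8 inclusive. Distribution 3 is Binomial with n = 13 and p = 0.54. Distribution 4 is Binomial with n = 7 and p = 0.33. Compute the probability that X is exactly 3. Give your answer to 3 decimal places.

Conditional on each component, P(X = 3): 1: 0.125; 2: 0; 3: 0.0191041; 4: 0.25346.
By total probability, P(X = 3) = 0.3·0.125 + 0.24·0 + 0.2·0.0191041 + 0.26·0.25346 = 0.10722.

0.107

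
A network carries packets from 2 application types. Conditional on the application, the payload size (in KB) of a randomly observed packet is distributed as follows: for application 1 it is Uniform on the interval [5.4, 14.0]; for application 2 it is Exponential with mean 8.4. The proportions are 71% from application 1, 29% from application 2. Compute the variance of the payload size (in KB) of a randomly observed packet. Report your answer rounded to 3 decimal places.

25.186

Per component, 1: μ=9.7, E[X²]=100.253; 2: μ=8.4, E[X²]=141.12.
E[X] = 0.71·9.7 + 0.29·8.4 = 9.323.
E[X²] = 0.71·100.253 + 0.29·141.12 = 112.105.
Var(X) = E[X²] − (E[X])² = 112.105 − 86.9183 = 25.1863.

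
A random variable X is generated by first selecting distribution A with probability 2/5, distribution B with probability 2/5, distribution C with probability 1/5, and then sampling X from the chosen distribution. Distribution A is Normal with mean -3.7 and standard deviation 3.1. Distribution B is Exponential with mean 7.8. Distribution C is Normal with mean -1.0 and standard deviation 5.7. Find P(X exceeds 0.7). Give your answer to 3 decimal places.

Conditional on each component, P(X > 0.7): A: 0.0778978; B: 0.914166; C: 0.382758.
By total probability, P(X > 0.7) = 0.4·0.0778978 + 0.4·0.914166 + 0.2·0.382758 = 0.473377.

0.473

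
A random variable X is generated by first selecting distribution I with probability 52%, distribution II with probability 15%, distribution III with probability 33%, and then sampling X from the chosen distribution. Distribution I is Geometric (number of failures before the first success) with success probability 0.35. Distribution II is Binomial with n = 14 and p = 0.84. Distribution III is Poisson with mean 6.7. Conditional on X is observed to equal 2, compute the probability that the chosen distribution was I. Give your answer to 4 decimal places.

0.8940

Likelihoods P(X=2 | ·): I: 0.147875; II: 1.80734e-08; III: 0.0276278.
Posterior ∝ prior × likelihood. Numerator for I: 0.52·0.147875 = 0.076895.
Normalizing constant: 0.52·0.147875 + 0.15·1.80734e-08 + 0.33·0.0276278 = 0.0860122.
P(I | observation) = 0.076895 / 0.0860122 = 0.894001.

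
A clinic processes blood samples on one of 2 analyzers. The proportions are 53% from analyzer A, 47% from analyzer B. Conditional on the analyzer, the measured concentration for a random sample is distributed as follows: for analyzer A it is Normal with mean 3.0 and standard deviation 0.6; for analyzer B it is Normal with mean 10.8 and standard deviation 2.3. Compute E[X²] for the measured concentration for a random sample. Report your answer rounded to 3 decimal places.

For each component E[X²] = Var + (mean)², giving A: 9.36; B: 121.93.
Overall E[X²] = 0.53·9.36 + 0.47·121.93 = 62.2679.

62.268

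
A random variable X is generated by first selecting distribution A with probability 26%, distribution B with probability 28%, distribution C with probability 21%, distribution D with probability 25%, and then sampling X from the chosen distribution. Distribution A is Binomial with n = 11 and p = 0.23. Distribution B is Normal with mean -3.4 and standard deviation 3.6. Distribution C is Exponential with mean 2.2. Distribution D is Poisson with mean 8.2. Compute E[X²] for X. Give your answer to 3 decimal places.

29.929

For each component E[X²] = Var + (mean)², giving A: 8.349; B: 24.52; C: 9.68; D: 75.44.
Overall E[X²] = 0.26·8.349 + 0.28·24.52 + 0.21·9.68 + 0.25·75.44 = 29.9291.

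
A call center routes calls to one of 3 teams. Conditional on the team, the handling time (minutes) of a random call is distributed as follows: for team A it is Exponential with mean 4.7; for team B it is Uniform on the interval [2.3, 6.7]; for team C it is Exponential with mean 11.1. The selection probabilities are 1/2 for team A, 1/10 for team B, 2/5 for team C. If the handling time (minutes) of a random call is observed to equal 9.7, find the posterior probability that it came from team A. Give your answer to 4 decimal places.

Likelihoods f(9.7 | ·): A: 0.0270142; B: 0; C: 0.0375975.
Posterior ∝ prior × likelihood. Numerator for A: 0.5·0.0270142 = 0.0135071.
Normalizing constant: 0.5·0.0270142 + 0.1·0 + 0.4·0.0375975 = 0.0285461.
P(A | observation) = 0.0135071 / 0.0285461 = 0.473168.

0.4732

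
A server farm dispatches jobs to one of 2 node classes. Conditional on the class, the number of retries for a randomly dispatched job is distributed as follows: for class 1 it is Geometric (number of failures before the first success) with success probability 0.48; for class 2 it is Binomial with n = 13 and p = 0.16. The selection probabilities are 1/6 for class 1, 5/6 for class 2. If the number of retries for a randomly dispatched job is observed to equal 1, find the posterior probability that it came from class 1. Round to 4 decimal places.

Likelihoods P(X=1 | ·): 1: 0.2496; 2: 0.256693.
Posterior ∝ prior × likelihood. Numerator for 1: 0.166667·0.2496 = 0.0416.
Normalizing constant: 0.166667·0.2496 + 0.833333·0.256693 = 0.255511.
P(1 | observation) = 0.0416 / 0.255511 = 0.162811.

0.1628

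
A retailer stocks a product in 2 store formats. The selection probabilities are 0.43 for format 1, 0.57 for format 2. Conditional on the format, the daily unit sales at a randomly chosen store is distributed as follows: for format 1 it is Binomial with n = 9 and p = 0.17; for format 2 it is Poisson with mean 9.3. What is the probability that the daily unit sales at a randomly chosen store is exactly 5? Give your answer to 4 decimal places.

Conditional on each format, P(X = 5): 1: 0.00849039; 2: 0.0530023.
By total probability, P(X = 5) = 0.43·0.00849039 + 0.57·0.0530023 = 0.0338622.

0.0339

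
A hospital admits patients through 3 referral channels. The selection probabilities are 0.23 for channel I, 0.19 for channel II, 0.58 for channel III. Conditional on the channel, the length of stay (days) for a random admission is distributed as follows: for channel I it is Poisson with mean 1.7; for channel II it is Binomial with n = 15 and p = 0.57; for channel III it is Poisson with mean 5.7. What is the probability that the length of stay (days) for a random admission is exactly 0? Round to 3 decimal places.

0.044

Conditional on each channel, P(X = 0): I: 0.182684; II: 3.17707e-06; III: 0.00334597.
By total probability, P(X = 0) = 0.23·0.182684 + 0.19·3.17707e-06 + 0.58·0.00334597 = 0.0439585.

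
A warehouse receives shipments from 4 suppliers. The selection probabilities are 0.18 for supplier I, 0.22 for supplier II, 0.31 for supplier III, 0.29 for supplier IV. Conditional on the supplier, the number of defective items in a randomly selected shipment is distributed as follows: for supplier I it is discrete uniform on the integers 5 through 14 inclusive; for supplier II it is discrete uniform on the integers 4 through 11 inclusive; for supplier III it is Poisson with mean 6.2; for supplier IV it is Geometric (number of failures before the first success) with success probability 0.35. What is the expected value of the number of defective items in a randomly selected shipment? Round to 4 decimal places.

Component means — I: 9.5; II: 7.5; III: 6.2; IV: 1.85714.
E[X] = 0.18·9.5 + 0.22·7.5 + 0.31·6.2 + 0.29·1.85714 = 5.82057.

5.8206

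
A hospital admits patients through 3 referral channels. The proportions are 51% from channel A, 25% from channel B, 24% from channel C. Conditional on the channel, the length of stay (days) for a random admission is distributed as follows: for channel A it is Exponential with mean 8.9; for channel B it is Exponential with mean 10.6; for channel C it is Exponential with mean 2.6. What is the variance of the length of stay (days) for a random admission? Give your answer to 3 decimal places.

79.176

Per component, A: μ=8.9, E[X²]=158.42; B: μ=10.6, E[X²]=224.72; C: μ=2.6, E[X²]=13.52.
E[X] = 0.51·8.9 + 0.25·10.6 + 0.24·2.6 = 7.813.
E[X²] = 0.51·158.42 + 0.25·224.72 + 0.24·13.52 = 140.219.
Var(X) = E[X²] − (E[X])² = 140.219 − 61.043 = 79.176.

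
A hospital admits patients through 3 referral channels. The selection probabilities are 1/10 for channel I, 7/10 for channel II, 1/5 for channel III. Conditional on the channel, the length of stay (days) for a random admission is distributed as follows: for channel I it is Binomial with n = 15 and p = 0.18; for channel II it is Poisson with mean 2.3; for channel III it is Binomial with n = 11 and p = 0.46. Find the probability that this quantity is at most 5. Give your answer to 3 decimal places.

0.897

Conditional on each channel, P(X ≤ 5): I: 0.961299; II: 0.970024; III: 0.607135.
By total probability, P(X ≤ 5) = 0.1·0.961299 + 0.7·0.970024 + 0.2·0.607135 = 0.896574.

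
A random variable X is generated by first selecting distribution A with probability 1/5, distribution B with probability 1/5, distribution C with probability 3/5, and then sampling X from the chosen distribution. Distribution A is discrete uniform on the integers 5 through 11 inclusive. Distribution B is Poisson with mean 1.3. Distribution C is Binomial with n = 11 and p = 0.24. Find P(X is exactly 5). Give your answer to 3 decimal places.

Conditional on each component, P(X = 5): A: 0.142857; B: 0.00843243; C: 0.0708891.
By total probability, P(X = 5) = 0.2·0.142857 + 0.2·0.00843243 + 0.6·0.0708891 = 0.0727914.

0.073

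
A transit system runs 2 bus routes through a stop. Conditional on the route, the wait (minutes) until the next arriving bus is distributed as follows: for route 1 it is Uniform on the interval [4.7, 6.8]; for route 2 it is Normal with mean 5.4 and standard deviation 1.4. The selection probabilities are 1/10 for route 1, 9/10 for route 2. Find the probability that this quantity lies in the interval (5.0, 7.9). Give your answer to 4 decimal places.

0.6036

Conditional on each route, P(5.0 < X < 7.9): 1: 0.857143; 2: 0.575379.
By total probability, P(5.0 < X < 7.9) = 0.1·0.857143 + 0.9·0.575379 = 0.603555.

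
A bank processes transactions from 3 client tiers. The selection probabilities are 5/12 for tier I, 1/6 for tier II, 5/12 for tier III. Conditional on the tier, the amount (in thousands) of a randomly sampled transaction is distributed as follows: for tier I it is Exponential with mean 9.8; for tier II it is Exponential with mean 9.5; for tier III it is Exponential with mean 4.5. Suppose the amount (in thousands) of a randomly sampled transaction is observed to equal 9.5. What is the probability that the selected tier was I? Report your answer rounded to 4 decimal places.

Likelihoods f(9.5 | ·): I: 0.0387056; II: 0.0387242; III: 0.0269119.
Posterior ∝ prior × likelihood. Numerator for I: 0.416667·0.0387056 = 0.0161273.
Normalizing constant: 0.416667·0.0387056 + 0.166667·0.0387242 + 0.416667·0.0269119 = 0.0337946.
P(I | observation) = 0.0161273 / 0.0337946 = 0.477216.

0.4772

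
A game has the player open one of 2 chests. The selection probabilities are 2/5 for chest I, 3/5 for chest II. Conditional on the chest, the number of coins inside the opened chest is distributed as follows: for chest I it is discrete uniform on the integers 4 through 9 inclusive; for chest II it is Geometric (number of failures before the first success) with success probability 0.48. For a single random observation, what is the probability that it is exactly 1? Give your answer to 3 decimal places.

Conditional on each chest, P(X = 1): I: 0; II: 0.2496.
By total probability, P(X = 1) = 0.4·0 + 0.6·0.2496 = 0.14976.

0.150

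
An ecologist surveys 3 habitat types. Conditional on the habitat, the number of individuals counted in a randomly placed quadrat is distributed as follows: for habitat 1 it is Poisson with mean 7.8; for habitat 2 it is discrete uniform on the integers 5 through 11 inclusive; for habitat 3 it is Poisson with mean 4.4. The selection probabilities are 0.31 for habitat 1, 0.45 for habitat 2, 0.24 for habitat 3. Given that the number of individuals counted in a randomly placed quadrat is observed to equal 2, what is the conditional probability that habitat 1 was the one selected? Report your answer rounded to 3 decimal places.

Likelihoods P(X=2 | ·): 1: 0.0124641; 2: 0; 3: 0.118845.
Posterior ∝ prior × likelihood. Numerator for 1: 0.31·0.0124641 = 0.00386388.
Normalizing constant: 0.31·0.0124641 + 0.45·0 + 0.24·0.118845 = 0.0323866.
P(1 | observation) = 0.00386388 / 0.0323866 = 0.119305.

0.119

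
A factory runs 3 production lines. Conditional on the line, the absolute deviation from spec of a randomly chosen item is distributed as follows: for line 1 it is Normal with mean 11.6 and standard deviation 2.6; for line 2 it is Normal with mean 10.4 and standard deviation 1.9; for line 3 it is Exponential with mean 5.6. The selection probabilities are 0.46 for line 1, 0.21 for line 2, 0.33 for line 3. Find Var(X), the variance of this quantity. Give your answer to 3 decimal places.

21.417

Per component, 1: μ=11.6, E[X²]=141.32; 2: μ=10.4, E[X²]=111.77; 3: μ=5.6, E[X²]=62.72.
E[X] = 0.46·11.6 + 0.21·10.4 + 0.33·5.6 = 9.368.
E[X²] = 0.46·141.32 + 0.21·111.77 + 0.33·62.72 = 109.177.
Var(X) = E[X²] − (E[X])² = 109.177 − 87.7594 = 21.4171.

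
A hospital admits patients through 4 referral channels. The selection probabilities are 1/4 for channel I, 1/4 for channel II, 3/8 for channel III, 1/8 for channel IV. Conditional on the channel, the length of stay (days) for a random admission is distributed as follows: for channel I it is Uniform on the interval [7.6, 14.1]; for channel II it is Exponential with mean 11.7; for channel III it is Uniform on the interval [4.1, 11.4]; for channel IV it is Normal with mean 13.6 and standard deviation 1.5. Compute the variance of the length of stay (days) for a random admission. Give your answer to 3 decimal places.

41.411

Per component, I: μ=10.85, E[X²]=121.243; II: μ=11.7, E[X²]=273.78; III: μ=7.75, E[X²]=64.5033; IV: μ=13.6, E[X²]=187.21.
E[X] = 0.25·10.85 + 0.25·11.7 + 0.375·7.75 + 0.125·13.6 = 10.2438.
E[X²] = 0.25·121.243 + 0.25·273.78 + 0.375·64.5033 + 0.125·187.21 = 146.346.
Var(X) = E[X²] − (E[X])² = 146.346 − 104.934 = 41.4114.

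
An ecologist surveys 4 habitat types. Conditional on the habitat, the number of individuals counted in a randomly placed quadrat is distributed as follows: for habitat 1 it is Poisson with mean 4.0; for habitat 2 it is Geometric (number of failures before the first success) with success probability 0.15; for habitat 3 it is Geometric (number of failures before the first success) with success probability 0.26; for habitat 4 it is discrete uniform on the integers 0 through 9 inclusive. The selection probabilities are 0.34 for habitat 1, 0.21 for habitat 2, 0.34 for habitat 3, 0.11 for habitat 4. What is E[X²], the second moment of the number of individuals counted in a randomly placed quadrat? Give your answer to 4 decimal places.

31.0878

For each component E[X²] = Var + (mean)², giving 1: 20; 2: 69.8889; 3: 19.0473; 4: 28.5.
Overall E[X²] = 0.34·20 + 0.21·69.8889 + 0.34·19.0473 + 0.11·28.5 = 31.0878.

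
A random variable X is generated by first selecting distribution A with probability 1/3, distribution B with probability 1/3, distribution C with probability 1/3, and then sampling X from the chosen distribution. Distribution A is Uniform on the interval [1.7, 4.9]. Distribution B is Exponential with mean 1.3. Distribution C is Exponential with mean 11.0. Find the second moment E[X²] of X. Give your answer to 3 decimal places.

For each component E[X²] = Var + (mean)², giving A: 11.7433; B: 3.38; C: 242.
Overall E[X²] = 0.333333·11.7433 + 0.333333·3.38 + 0.333333·242 = 85.7078.

85.708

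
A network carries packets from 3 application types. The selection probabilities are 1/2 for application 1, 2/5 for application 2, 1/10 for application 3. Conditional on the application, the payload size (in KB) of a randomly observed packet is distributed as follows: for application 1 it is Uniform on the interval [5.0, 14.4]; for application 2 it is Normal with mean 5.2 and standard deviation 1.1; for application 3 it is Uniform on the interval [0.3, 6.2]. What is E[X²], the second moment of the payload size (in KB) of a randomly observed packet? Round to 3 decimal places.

For each component E[X²] = Var + (mean)², giving 1: 101.453; 2: 28.25; 3: 13.4633.
Overall E[X²] = 0.5·101.453 + 0.4·28.25 + 0.1·13.4633 = 63.373.

63.373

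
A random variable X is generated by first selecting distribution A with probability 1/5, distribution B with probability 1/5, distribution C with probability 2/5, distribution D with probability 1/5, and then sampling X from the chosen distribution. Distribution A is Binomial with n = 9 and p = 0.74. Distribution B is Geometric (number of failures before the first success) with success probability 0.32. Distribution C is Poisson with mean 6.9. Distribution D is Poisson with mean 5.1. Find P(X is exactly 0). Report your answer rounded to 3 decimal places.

0.066

Conditional on each component, P(X = 0): A: 5.4295e-06; B: 0.32; C: 0.00100779; D: 0.00609675.
By total probability, P(X = 0) = 0.2·5.4295e-06 + 0.2·0.32 + 0.4·0.00100779 + 0.2·0.00609675 = 0.0656235.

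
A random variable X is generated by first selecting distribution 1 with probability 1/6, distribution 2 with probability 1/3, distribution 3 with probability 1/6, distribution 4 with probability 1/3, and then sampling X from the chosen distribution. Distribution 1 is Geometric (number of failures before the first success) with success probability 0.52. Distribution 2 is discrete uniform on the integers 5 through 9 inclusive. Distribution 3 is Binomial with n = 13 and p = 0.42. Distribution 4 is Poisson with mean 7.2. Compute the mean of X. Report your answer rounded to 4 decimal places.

Component means — 1: 0.923077; 2: 7; 3: 5.46; 4: 7.2.
E[X] = 0.166667·0.923077 + 0.333333·7 + 0.166667·5.46 + 0.333333·7.2 = 5.79718.

5.7972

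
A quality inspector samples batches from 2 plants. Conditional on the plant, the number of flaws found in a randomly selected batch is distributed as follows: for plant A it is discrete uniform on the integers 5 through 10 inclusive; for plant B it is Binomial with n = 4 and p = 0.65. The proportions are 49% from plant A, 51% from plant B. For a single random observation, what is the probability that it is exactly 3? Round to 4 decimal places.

Conditional on each plant, P(X = 3): A: 0; B: 0.384475.
By total probability, P(X = 3) = 0.49·0 + 0.51·0.384475 = 0.196082.

0.1961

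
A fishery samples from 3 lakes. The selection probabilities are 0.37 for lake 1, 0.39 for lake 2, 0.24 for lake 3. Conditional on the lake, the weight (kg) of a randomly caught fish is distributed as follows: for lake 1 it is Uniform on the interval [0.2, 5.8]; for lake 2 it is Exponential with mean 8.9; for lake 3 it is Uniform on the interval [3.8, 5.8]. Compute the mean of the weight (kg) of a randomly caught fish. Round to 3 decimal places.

5.733

Component means — 1: 3; 2: 8.9; 3: 4.8.
E[X] = 0.37·3 + 0.39·8.9 + 0.24·4.8 = 5.733.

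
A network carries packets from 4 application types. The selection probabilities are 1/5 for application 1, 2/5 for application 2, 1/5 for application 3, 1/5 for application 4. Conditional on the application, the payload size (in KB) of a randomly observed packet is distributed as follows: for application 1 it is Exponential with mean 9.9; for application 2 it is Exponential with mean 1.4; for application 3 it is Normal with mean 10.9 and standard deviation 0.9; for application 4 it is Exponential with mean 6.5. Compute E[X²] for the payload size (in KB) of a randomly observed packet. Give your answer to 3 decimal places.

For each component E[X²] = Var + (mean)², giving 1: 196.02; 2: 3.92; 3: 119.62; 4: 84.5.
Overall E[X²] = 0.2·196.02 + 0.4·3.92 + 0.2·119.62 + 0.2·84.5 = 81.596.

81.596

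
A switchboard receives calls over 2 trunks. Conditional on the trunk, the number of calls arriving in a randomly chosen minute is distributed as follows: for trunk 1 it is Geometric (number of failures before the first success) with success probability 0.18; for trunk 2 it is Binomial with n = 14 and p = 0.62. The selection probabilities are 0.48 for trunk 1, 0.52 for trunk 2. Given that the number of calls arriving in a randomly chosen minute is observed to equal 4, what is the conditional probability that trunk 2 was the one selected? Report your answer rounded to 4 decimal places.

Likelihoods P(X=4 | ·): 1: 0.0813819; 2: 0.00928617.
Posterior ∝ prior × likelihood. Numerator for 2: 0.52·0.00928617 = 0.00482881.
Normalizing constant: 0.48·0.0813819 + 0.52·0.00928617 = 0.0438921.
P(2 | observation) = 0.00482881 / 0.0438921 = 0.110015.

0.1100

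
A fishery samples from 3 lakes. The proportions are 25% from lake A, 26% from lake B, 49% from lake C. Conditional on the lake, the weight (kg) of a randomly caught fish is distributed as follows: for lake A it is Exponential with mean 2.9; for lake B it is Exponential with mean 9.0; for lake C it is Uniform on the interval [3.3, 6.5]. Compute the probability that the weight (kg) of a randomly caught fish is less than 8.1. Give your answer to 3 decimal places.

Conditional on each lake, P(X < 8.1): A: 0.938769; B: 0.59343; C: 1.
By total probability, P(X < 8.1) = 0.25·0.938769 + 0.26·0.59343 + 0.49·1 = 0.878984.

0.879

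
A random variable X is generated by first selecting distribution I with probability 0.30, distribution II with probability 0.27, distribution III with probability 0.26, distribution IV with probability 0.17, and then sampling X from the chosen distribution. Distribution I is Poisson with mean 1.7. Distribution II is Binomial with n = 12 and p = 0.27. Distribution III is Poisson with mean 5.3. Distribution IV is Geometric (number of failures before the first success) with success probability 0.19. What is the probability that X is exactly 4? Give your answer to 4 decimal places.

0.1329

Conditional on each component, P(X = 4): I: 0.0635746; II: 0.21215; III: 0.164109; IV: 0.0817888.
By total probability, P(X = 4) = 0.3·0.0635746 + 0.27·0.21215 + 0.26·0.164109 + 0.17·0.0817888 = 0.132925.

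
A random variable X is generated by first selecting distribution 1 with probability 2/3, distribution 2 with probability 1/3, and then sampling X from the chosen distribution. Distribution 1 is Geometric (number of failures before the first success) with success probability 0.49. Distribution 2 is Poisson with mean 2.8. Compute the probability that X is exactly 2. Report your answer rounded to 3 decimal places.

0.164

Conditional on each component, P(X = 2): 1: 0.127449; 2: 0.238375.
By total probability, P(X = 2) = 0.666667·0.127449 + 0.333333·0.238375 = 0.164424.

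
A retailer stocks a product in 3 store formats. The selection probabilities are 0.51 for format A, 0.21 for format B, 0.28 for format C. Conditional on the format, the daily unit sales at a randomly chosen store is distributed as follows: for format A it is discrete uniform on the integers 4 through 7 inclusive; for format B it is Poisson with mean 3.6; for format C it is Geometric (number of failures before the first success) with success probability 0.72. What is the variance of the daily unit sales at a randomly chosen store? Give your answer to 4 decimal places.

Per component, A: μ=5.5, E[X²]=31.5; B: μ=3.6, E[X²]=16.56; C: μ=0.388889, E[X²]=0.691358.
E[X] = 0.51·5.5 + 0.21·3.6 + 0.28·0.388889 = 3.66989.
E[X²] = 0.51·31.5 + 0.21·16.56 + 0.28·0.691358 = 19.7362.
Var(X) = E[X²] − (E[X])² = 19.7362 − 13.4681 = 6.2681.

6.2681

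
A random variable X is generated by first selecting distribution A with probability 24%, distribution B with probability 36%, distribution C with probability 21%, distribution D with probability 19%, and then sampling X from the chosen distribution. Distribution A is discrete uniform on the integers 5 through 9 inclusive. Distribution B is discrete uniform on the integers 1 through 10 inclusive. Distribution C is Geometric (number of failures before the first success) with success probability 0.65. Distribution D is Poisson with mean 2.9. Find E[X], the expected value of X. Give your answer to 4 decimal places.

4.3241

Component means — A: 7; B: 5.5; C: 0.538462; D: 2.9.
E[X] = 0.24·7 + 0.36·5.5 + 0.21·0.538462 + 0.19·2.9 = 4.32408.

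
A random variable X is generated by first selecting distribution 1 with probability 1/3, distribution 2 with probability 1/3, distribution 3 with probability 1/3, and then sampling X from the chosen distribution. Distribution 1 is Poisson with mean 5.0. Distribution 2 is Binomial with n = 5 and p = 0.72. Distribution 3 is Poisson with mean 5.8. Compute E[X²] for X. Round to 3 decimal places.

For each component E[X²] = Var + (mean)², giving 1: 30; 2: 13.968; 3: 39.44.
Overall E[X²] = 0.333333·30 + 0.333333·13.968 + 0.333333·39.44 = 27.8027.

27.803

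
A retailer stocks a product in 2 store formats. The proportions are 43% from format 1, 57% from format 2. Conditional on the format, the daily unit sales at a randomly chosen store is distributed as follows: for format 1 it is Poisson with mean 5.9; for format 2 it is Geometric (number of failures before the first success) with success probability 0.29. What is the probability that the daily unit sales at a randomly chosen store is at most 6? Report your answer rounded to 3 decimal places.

0.786

Conditional on each format, P(X ≤ 6): 1: 0.622361; 2: 0.909049.
By total probability, P(X ≤ 6) = 0.43·0.622361 + 0.57·0.909049 = 0.785773.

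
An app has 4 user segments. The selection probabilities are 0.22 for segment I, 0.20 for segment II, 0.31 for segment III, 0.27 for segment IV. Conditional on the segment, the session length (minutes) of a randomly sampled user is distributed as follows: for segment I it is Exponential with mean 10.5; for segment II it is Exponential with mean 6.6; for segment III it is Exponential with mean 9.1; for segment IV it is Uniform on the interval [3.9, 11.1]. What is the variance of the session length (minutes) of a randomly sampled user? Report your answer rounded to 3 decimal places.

61.788

Per component, I: μ=10.5, E[X²]=220.5; II: μ=6.6, E[X²]=87.12; III: μ=9.1, E[X²]=165.62; IV: μ=7.5, E[X²]=60.57.
E[X] = 0.22·10.5 + 0.2·6.6 + 0.31·9.1 + 0.27·7.5 = 8.476.
E[X²] = 0.22·220.5 + 0.2·87.12 + 0.31·165.62 + 0.27·60.57 = 133.63.
Var(X) = E[X²] − (E[X])² = 133.63 − 71.8426 = 61.7875.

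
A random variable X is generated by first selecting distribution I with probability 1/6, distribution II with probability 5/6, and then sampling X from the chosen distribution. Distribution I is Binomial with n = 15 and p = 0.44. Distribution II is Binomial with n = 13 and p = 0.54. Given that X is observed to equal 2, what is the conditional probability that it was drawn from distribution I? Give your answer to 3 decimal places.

0.328

Likelihoods P(X=2 | ·): I: 0.0108278; II: 0.00443832.
Posterior ∝ prior × likelihood. Numerator for I: 0.166667·0.0108278 = 0.00180463.
Normalizing constant: 0.166667·0.0108278 + 0.833333·0.00443832 = 0.00550323.
P(I | observation) = 0.00180463 / 0.00550323 = 0.327922.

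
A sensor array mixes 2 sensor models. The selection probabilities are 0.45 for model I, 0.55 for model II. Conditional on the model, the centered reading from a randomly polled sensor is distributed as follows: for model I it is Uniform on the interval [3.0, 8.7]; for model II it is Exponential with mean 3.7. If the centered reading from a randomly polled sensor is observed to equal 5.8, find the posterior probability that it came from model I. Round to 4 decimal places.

0.7180

Likelihoods f(5.8 | ·): I: 0.175439; II: 0.0563654.
Posterior ∝ prior × likelihood. Numerator for I: 0.45·0.175439 = 0.0789474.
Normalizing constant: 0.45·0.175439 + 0.55·0.0563654 = 0.109948.
P(I | observation) = 0.0789474 / 0.109948 = 0.718041.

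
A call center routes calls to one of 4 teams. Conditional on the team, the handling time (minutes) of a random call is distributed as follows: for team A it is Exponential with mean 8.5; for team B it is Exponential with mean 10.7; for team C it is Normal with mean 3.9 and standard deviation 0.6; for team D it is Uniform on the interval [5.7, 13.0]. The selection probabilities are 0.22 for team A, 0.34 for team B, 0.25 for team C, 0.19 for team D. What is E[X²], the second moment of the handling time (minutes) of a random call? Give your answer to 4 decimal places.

For each component E[X²] = Var + (mean)², giving A: 144.5; B: 228.98; C: 15.57; D: 91.8633.
Overall E[X²] = 0.22·144.5 + 0.34·228.98 + 0.25·15.57 + 0.19·91.8633 = 130.99.

130.9897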